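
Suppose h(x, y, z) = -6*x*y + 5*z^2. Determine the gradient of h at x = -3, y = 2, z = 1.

(-12, 18, 10)

∂h/∂x = -6*y
∂h/∂y = -6*x
∂h/∂z = 10*z
∇h = (-6*y, -6*x, 10*z)
At (-3, 2, 1): (-12, 18, 10).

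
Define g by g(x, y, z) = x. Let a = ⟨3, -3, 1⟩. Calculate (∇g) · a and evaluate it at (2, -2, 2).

3

∂g/∂x = 1
∂g/∂y = 0
∂g/∂z = 0
∇g at (2, -2, 2) = (1, 0, 0)
∇g · a = (1)(3) + (0)(-3) + (0)(1) = 3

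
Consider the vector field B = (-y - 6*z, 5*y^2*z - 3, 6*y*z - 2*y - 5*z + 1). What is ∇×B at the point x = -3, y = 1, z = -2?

(-19, -6, 1)

(∇×B)₁ = ∂B₃/∂y − ∂B₂/∂z = -5*y^2 + 6*z - 2
(∇×B)₂ = ∂B₁/∂z − ∂B₃/∂x = -6
(∇×B)₃ = ∂B₂/∂x − ∂B₁/∂y = 1
∇×B = (-5*y^2 + 6*z - 2, -6, 1)
At (-3, 1, -2): (-19, -6, 1).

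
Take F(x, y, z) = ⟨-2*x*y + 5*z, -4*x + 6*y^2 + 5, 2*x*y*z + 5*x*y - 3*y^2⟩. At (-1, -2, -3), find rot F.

(13, 3, -6)

(∇×F)₁ = ∂F₃/∂y − ∂F₂/∂z = 2*x*z + 5*x - 6*y
(∇×F)₂ = ∂F₁/∂z − ∂F₃/∂x = -2*y*z - 5*y + 5
(∇×F)₃ = ∂F₂/∂x − ∂F₁/∂y = 2*x - 4
∇×F = (2*x*z + 5*x - 6*y, -2*y*z - 5*y + 5, 2*x - 4)
At (-1, -2, -3): (13, 3, -6).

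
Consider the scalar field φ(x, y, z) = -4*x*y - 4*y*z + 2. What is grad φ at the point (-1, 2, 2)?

(-8, -4, -8)

∂φ/∂x = -4*y
∂φ/∂y = -4*x - 4*z
∂φ/∂z = -4*y
∇φ = (-4*y, -4*x - 4*z, -4*y)
At (-1, 2, 2): (-8, -4, -8).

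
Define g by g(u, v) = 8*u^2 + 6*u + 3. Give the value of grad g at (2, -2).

(38, 0)

∂g/∂u = 16*u + 6
∂g/∂v = 0
∇g = (16*u + 6, 0)
At (2, -2): (38, 0).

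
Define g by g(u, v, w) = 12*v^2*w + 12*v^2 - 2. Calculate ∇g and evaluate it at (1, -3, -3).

∂g/∂u = 0
∂g/∂v = 24*v*w + 24*v
∂g/∂w = 12*v^2
∇g = (0, 24*v*w + 24*v, 12*v^2)
At (1, -3, -3): (0, 144, 108).

(0, 144, 108)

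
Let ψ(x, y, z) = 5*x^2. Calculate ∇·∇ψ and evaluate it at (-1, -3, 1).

∂²ψ/∂x² = 10
∂²ψ/∂y² = 0
∂²ψ/∂z² = 0
∇²ψ = 10
At (-1, -3, 1): 10.

10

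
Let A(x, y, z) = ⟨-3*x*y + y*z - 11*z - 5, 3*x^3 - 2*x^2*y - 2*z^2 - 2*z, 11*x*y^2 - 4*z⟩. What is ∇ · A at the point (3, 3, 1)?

∂A₁/∂x = -3*y
∂A₂/∂y = -2*x^2
∂A₃/∂z = -4
∇·A = -2*x^2 - 3*y - 4
At (3, 3, 1): -31.

-31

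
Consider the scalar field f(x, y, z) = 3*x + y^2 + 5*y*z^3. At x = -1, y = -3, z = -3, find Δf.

∂²f/∂x² = 0
∂²f/∂y² = 2
∂²f/∂z² = 30*y*z
∇²f = 30*y*z + 2
At (-1, -3, -3): 272.

272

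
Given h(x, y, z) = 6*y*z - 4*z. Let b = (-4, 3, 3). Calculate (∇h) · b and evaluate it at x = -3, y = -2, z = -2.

-84

∂h/∂x = 0
∂h/∂y = 6*z
∂h/∂z = 6*y - 4
∇h at (-3, -2, -2) = (0, -12, -16)
∇h · b = (0)(-4) + (-12)(3) + (-16)(3) = -84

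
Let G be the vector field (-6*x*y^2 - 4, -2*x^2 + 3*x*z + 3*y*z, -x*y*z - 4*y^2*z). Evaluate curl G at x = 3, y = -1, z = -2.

(∇×G)₁ = ∂G₃/∂y − ∂G₂/∂z = -x*z - 3*x - 8*y*z - 3*y
(∇×G)₂ = ∂G₁/∂z − ∂G₃/∂x = y*z
(∇×G)₃ = ∂G₂/∂x − ∂G₁/∂y = 12*x*y - 4*x + 3*z
∇×G = (-x*z - 3*x - 8*y*z - 3*y, y*z, 12*x*y - 4*x + 3*z)
At (3, -1, -2): (-16, 2, -54).

(-16, 2, -54)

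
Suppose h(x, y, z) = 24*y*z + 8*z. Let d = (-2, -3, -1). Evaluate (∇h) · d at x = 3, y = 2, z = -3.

160

∂h/∂x = 0
∂h/∂y = 24*z
∂h/∂z = 24*y + 8
∇h at (3, 2, -3) = (0, -72, 56)
∇h · d = (0)(-2) + (-72)(-3) + (56)(-1) = 160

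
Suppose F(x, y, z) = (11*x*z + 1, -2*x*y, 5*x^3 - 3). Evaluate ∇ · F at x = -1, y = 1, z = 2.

∂F₁/∂x = 11*z
∂F₂/∂y = -2*x
∂F₃/∂z = 0
∇·F = -2*x + 11*z
At (-1, 1, 2): 24.

24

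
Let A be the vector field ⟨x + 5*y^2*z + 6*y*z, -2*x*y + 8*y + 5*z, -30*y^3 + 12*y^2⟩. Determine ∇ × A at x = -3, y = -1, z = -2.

(∇×A)₁ = ∂A₃/∂y − ∂A₂/∂z = -90*y^2 + 24*y - 5
(∇×A)₂ = ∂A₁/∂z − ∂A₃/∂x = 5*y^2 + 6*y
(∇×A)₃ = ∂A₂/∂x − ∂A₁/∂y = -10*y*z - 2*y - 6*z
∇×A = (-90*y^2 + 24*y - 5, 5*y^2 + 6*y, -10*y*z - 2*y - 6*z)
At (-3, -1, -2): (-119, -1, -6).

(-119, -1, -6)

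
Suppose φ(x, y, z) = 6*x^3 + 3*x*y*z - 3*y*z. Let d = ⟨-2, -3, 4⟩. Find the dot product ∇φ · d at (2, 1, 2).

∂φ/∂x = 18*x^2 + 3*y*z
∂φ/∂y = 3*x*z - 3*z
∂φ/∂z = 3*x*y - 3*y
∇φ at (2, 1, 2) = (78, 6, 3)
∇φ · d = (78)(-2) + (6)(-3) + (3)(4) = -162

-162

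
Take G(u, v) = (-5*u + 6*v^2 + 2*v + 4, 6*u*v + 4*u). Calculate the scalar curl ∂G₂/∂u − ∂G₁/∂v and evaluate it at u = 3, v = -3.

∂G₂/∂u = 6*v + 4
∂G₁/∂v = 12*v + 2
Scalar curl = -6*v + 2
At (3, -3): 20.

20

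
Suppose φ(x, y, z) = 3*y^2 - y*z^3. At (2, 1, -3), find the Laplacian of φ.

∂²φ/∂x² = 0
∂²φ/∂y² = 6
∂²φ/∂z² = -6*y*z
∇²φ = -6*y*z + 6
At (2, 1, -3): 24.

24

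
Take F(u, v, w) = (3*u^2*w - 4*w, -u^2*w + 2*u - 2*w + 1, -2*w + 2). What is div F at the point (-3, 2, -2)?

∂F₁/∂u = 6*u*w
∂F₂/∂v = 0
∂F₃/∂w = -2
∇·F = 6*u*w - 2
At (-3, 2, -2): 34.

34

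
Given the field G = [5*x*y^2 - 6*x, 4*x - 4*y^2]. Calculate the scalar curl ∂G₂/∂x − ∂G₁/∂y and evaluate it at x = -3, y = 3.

94

∂G₂/∂x = 4
∂G₁/∂y = 10*x*y
Scalar curl = -10*x*y + 4
At (-3, 3): 94.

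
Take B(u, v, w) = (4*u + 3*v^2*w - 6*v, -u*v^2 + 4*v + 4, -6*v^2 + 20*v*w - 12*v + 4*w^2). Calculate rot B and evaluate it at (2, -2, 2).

(∇×B)₁ = ∂B₃/∂v − ∂B₂/∂w = -12*v + 20*w - 12
(∇×B)₂ = ∂B₁/∂w − ∂B₃/∂u = 3*v^2
(∇×B)₃ = ∂B₂/∂u − ∂B₁/∂v = -v^2 - 6*v*w + 6
∇×B = (-12*v + 20*w - 12, 3*v^2, -v^2 - 6*v*w + 6)
At (2, -2, 2): (52, 12, 26).

(52, 12, 26)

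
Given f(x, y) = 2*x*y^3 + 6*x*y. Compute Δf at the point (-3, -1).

36

∂²f/∂x² = 0
∂²f/∂y² = 12*x*y
∇²f = 12*x*y
At (-3, -1): 36.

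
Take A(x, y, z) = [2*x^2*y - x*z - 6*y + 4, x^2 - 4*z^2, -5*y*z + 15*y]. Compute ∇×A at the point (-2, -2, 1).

(∇×A)₁ = ∂A₃/∂y − ∂A₂/∂z = 3*z + 15
(∇×A)₂ = ∂A₁/∂z − ∂A₃/∂x = -x
(∇×A)₃ = ∂A₂/∂x − ∂A₁/∂y = -2*x^2 + 2*x + 6
∇×A = (3*z + 15, -x, -2*x^2 + 2*x + 6)
At (-2, -2, 1): (18, 2, -6).

(18, 2, -6)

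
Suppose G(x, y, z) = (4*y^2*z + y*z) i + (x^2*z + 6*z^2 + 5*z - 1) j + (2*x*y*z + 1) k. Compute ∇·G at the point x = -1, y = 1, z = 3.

-2

∂G₁/∂x = 0
∂G₂/∂y = 0
∂G₃/∂z = 2*x*y
∇·G = 2*x*y
At (-1, 1, 3): -2.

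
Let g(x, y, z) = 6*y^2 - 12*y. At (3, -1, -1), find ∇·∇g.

12

∂²g/∂x² = 0
∂²g/∂y² = 12
∂²g/∂z² = 0
∇²g = 12
At (3, -1, -1): 12.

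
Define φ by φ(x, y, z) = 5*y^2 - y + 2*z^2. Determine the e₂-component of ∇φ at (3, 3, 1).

29

(∇φ)_2 = ∂φ/∂y = 10*y - 1
At (3, 3, 1): 29.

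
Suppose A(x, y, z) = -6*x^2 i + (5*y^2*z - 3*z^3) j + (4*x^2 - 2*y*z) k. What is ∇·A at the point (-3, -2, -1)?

∂A₁/∂x = -12*x
∂A₂/∂y = 10*y*z
∂A₃/∂z = -2*y
∇·A = -12*x + 10*y*z - 2*y
At (-3, -2, -1): 60.

60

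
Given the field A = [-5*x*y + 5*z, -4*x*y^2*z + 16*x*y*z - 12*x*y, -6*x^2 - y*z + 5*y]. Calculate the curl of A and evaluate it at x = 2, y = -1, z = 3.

(∇×A)₁ = ∂A₃/∂y − ∂A₂/∂z = 4*x*y^2 - 16*x*y - z + 5
(∇×A)₂ = ∂A₁/∂z − ∂A₃/∂x = 12*x + 5
(∇×A)₃ = ∂A₂/∂x − ∂A₁/∂y = 5*x - 4*y^2*z + 16*y*z - 12*y
∇×A = (4*x*y^2 - 16*x*y - z + 5, 12*x + 5, 5*x - 4*y^2*z + 16*y*z - 12*y)
At (2, -1, 3): (42, 29, -38).

(42, 29, -38)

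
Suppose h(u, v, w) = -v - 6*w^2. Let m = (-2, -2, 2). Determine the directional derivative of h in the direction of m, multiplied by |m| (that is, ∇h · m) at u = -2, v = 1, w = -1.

26

∂h/∂u = 0
∂h/∂v = -1
∂h/∂w = -12*w
∇h at (-2, 1, -1) = (0, -1, 12)
∇h · m = (0)(-2) + (-1)(-2) + (12)(2) = 26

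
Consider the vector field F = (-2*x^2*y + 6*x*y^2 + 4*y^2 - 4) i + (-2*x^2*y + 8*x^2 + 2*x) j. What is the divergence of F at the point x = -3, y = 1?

∂F₁/∂x = -4*x*y + 6*y^2
∂F₂/∂y = -2*x^2
∇·F = -2*x^2 - 4*x*y + 6*y^2
At (-3, 1): 0.

0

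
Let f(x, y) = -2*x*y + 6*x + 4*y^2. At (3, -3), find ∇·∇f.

8

∂²f/∂x² = 0
∂²f/∂y² = 8
∇²f = 8
At (3, -3): 8.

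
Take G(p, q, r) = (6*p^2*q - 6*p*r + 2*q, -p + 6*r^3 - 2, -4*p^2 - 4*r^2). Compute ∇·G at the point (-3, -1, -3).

78

∂G₁/∂p = 12*p*q - 6*r
∂G₂/∂q = 0
∂G₃/∂r = -8*r
∇·G = 12*p*q - 14*r
At (-3, -1, -3): 78.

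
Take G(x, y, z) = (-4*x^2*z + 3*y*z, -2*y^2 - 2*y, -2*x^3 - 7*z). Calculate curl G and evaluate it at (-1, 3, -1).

(0, 11, 3)

(∇×G)₁ = ∂G₃/∂y − ∂G₂/∂z = 0
(∇×G)₂ = ∂G₁/∂z − ∂G₃/∂x = 2*x^2 + 3*y
(∇×G)₃ = ∂G₂/∂x − ∂G₁/∂y = -3*z
∇×G = (0, 2*x^2 + 3*y, -3*z)
At (-1, 3, -1): (0, 11, 3).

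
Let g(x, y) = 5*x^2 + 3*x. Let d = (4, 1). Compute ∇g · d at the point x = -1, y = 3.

-28

∂g/∂x = 10*x + 3
∂g/∂y = 0
∇g at (-1, 3) = (-7, 0)
∇g · d = (-7)(4) + (0)(1) = -28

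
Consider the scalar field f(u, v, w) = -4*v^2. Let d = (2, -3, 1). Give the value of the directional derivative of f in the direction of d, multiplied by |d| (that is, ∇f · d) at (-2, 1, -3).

∂f/∂u = 0
∂f/∂v = -8*v
∂f/∂w = 0
∇f at (-2, 1, -3) = (0, -8, 0)
∇f · d = (0)(2) + (-8)(-3) + (0)(1) = 24

24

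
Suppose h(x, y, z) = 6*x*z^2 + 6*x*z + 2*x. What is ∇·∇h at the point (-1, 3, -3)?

∂²h/∂x² = 0
∂²h/∂y² = 0
∂²h/∂z² = 12*x
∇²h = 12*x
At (-1, 3, -3): -12.

-12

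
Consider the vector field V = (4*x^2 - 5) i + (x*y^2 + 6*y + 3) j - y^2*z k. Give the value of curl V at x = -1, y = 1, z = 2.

(-4, 0, 1)

(∇×V)₁ = ∂V₃/∂y − ∂V₂/∂z = -2*y*z
(∇×V)₂ = ∂V₁/∂z − ∂V₃/∂x = 0
(∇×V)₃ = ∂V₂/∂x − ∂V₁/∂y = y^2
∇×V = (-2*y*z, 0, y^2)
At (-1, 1, 2): (-4, 0, 1).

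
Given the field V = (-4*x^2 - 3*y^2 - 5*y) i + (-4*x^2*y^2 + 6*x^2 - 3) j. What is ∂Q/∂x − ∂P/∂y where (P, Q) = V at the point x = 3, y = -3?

∂V₂/∂x = -8*x*y^2 + 12*x
∂V₁/∂y = -6*y - 5
Scalar curl = -8*x*y^2 + 12*x + 6*y + 5
At (3, -3): -193.

-193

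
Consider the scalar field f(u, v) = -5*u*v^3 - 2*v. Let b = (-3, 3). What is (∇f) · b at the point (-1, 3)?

804

∂f/∂u = -5*v^3
∂f/∂v = -15*u*v^2 - 2
∇f at (-1, 3) = (-135, 133)
∇f · b = (-135)(-3) + (133)(3) = 804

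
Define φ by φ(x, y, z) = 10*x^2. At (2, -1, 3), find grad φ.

∂φ/∂x = 20*x
∂φ/∂y = 0
∂φ/∂z = 0
∇φ = (20*x, 0, 0)
At (2, -1, 3): (40, 0, 0).

(40, 0, 0)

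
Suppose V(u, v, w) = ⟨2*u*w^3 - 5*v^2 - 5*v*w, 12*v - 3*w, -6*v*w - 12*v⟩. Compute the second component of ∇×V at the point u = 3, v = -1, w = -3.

(∇×V)_2 = ∂V₁/∂w − ∂V₃/∂u
= 6*u*w^2 - 5*v − (0)
= 6*u*w^2 - 5*v
At (3, -1, -3): 167.

167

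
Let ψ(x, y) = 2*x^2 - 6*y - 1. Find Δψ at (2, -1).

∂²ψ/∂x² = 4
∂²ψ/∂y² = 0
∇²ψ = 4
At (2, -1): 4.

4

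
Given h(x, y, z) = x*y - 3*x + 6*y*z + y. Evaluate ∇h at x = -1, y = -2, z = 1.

(-5, 6, -12)

∂h/∂x = y - 3
∂h/∂y = x + 6*z + 1
∂h/∂z = 6*y
∇h = (y - 3, x + 6*z + 1, 6*y)
At (-1, -2, 1): (-5, 6, -12).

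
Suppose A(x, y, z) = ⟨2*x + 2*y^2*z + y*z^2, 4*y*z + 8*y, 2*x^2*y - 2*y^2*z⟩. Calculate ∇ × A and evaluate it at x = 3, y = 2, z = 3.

(-14, -4, -33)

(∇×A)₁ = ∂A₃/∂y − ∂A₂/∂z = 2*x^2 - 4*y*z - 4*y
(∇×A)₂ = ∂A₁/∂z − ∂A₃/∂x = -4*x*y + 2*y^2 + 2*y*z
(∇×A)₃ = ∂A₂/∂x − ∂A₁/∂y = -4*y*z - z^2
∇×A = (2*x^2 - 4*y*z - 4*y, -4*x*y + 2*y^2 + 2*y*z, -4*y*z - z^2)
At (3, 2, 3): (-14, -4, -33).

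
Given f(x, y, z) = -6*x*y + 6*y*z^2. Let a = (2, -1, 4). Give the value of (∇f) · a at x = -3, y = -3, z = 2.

∂f/∂x = -6*y
∂f/∂y = -6*x + 6*z^2
∂f/∂z = 12*y*z
∇f at (-3, -3, 2) = (18, 42, -72)
∇f · a = (18)(2) + (42)(-1) + (-72)(4) = -294

-294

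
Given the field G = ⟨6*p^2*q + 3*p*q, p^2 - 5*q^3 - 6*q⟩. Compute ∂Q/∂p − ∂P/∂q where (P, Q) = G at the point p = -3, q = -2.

∂G₂/∂p = 2*p
∂G₁/∂q = 6*p^2 + 3*p
Scalar curl = -6*p^2 - p
At (-3, -2): -51.

-51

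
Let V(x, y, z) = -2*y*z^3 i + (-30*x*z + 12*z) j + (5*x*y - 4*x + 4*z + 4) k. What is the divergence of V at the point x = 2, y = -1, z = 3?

∂V₁/∂x = 0
∂V₂/∂y = 0
∂V₃/∂z = 4
∇·V = 4
At (2, -1, 3): 4.

4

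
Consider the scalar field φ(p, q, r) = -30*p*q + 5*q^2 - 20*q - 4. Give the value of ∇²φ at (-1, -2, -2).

10

∂²φ/∂p² = 0
∂²φ/∂q² = 10
∂²φ/∂r² = 0
∇²φ = 10
At (-1, -2, -2): 10.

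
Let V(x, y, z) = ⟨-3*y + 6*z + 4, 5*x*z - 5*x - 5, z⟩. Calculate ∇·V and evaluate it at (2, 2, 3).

∂V₁/∂x = 0
∂V₂/∂y = 0
∂V₃/∂z = 1
∇·V = 1
At (2, 2, 3): 1.

1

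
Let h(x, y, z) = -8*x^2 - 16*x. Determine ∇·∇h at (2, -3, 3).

∂²h/∂x² = -16
∂²h/∂y² = 0
∂²h/∂z² = 0
∇²h = -16
At (2, -3, 3): -16.

-16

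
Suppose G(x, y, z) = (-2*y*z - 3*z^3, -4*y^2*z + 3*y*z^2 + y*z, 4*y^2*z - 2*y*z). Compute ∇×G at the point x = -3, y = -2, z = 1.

(∇×G)₁ = ∂G₃/∂y − ∂G₂/∂z = 4*y^2 + 2*y*z - y - 2*z
(∇×G)₂ = ∂G₁/∂z − ∂G₃/∂x = -2*y - 9*z^2
(∇×G)₃ = ∂G₂/∂x − ∂G₁/∂y = 2*z
∇×G = (4*y^2 + 2*y*z - y - 2*z, -2*y - 9*z^2, 2*z)
At (-3, -2, 1): (12, -5, 2).

(12, -5, 2)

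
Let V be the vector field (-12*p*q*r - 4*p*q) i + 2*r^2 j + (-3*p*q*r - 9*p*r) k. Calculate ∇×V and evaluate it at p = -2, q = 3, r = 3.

(∇×V)₁ = ∂V₃/∂q − ∂V₂/∂r = -3*p*r - 4*r
(∇×V)₂ = ∂V₁/∂r − ∂V₃/∂p = -12*p*q + 3*q*r + 9*r
(∇×V)₃ = ∂V₂/∂p − ∂V₁/∂q = 12*p*r + 4*p
∇×V = (-3*p*r - 4*r, -12*p*q + 3*q*r + 9*r, 12*p*r + 4*p)
At (-2, 3, 3): (6, 126, -80).

(6, 126, -80)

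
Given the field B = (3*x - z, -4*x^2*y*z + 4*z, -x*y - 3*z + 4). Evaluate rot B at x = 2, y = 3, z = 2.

(42, 2, -96)

(∇×B)₁ = ∂B₃/∂y − ∂B₂/∂z = 4*x^2*y - x - 4
(∇×B)₂ = ∂B₁/∂z − ∂B₃/∂x = y - 1
(∇×B)₃ = ∂B₂/∂x − ∂B₁/∂y = -8*x*y*z
∇×B = (4*x^2*y - x - 4, y - 1, -8*x*y*z)
At (2, 3, 2): (42, 2, -96).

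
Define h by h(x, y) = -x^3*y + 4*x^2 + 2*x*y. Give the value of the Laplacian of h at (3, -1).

26

∂²h/∂x² = 2*(-3*x*y + 4)
∂²h/∂y² = 0
∇²h = -6*x*y + 8
At (3, -1): 26.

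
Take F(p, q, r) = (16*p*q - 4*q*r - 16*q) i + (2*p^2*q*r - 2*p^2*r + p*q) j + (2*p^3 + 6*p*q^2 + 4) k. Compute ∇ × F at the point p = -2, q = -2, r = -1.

(72, -40, 18)

(∇×F)₁ = ∂F₃/∂q − ∂F₂/∂r = -2*p^2*q + 2*p^2 + 12*p*q
(∇×F)₂ = ∂F₁/∂r − ∂F₃/∂p = -6*p^2 - 6*q^2 - 4*q
(∇×F)₃ = ∂F₂/∂p − ∂F₁/∂q = 4*p*q*r - 4*p*r - 16*p + q + 4*r + 16
∇×F = (-2*p^2*q + 2*p^2 + 12*p*q, -6*p^2 - 6*q^2 - 4*q, 4*p*q*r - 4*p*r - 16*p + q + 4*r + 16)
At (-2, -2, -1): (72, -40, 18).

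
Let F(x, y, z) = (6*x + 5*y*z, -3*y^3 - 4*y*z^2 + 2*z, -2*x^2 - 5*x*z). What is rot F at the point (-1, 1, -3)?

(-26, -14, 15)

(∇×F)₁ = ∂F₃/∂y − ∂F₂/∂z = 8*y*z - 2
(∇×F)₂ = ∂F₁/∂z − ∂F₃/∂x = 4*x + 5*y + 5*z
(∇×F)₃ = ∂F₂/∂x − ∂F₁/∂y = -5*z
∇×F = (8*y*z - 2, 4*x + 5*y + 5*z, -5*z)
At (-1, 1, -3): (-26, -14, 15).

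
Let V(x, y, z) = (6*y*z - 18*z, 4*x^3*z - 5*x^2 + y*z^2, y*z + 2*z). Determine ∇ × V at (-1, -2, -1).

(-1, -30, 4)

(∇×V)₁ = ∂V₃/∂y − ∂V₂/∂z = -4*x^3 - 2*y*z + z
(∇×V)₂ = ∂V₁/∂z − ∂V₃/∂x = 6*y - 18
(∇×V)₃ = ∂V₂/∂x − ∂V₁/∂y = 12*x^2*z - 10*x - 6*z
∇×V = (-4*x^3 - 2*y*z + z, 6*y - 18, 12*x^2*z - 10*x - 6*z)
At (-1, -2, -1): (-1, -30, 4).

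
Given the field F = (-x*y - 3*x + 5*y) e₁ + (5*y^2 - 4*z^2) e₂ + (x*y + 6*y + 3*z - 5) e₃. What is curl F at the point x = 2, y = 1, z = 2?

(24, -1, -3)

(∇×F)₁ = ∂F₃/∂y − ∂F₂/∂z = x + 8*z + 6
(∇×F)₂ = ∂F₁/∂z − ∂F₃/∂x = -y
(∇×F)₃ = ∂F₂/∂x − ∂F₁/∂y = x - 5
∇×F = (x + 8*z + 6, -y, x - 5)
At (2, 1, 2): (24, -1, -3).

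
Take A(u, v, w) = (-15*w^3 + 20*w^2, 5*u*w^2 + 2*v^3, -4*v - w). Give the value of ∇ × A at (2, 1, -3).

(56, -525, 45)

(∇×A)₁ = ∂A₃/∂v − ∂A₂/∂w = -10*u*w - 4
(∇×A)₂ = ∂A₁/∂w − ∂A₃/∂u = -45*w^2 + 40*w
(∇×A)₃ = ∂A₂/∂u − ∂A₁/∂v = 5*w^2
∇×A = (-10*u*w - 4, -45*w^2 + 40*w, 5*w^2)
At (2, 1, -3): (56, -525, 45).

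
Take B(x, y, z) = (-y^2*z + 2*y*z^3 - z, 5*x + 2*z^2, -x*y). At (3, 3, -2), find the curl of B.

(5, 65, 9)

(∇×B)₁ = ∂B₃/∂y − ∂B₂/∂z = -x - 4*z
(∇×B)₂ = ∂B₁/∂z − ∂B₃/∂x = -y^2 + 6*y*z^2 + y - 1
(∇×B)₃ = ∂B₂/∂x − ∂B₁/∂y = 2*y*z - 2*z^3 + 5
∇×B = (-x - 4*z, -y^2 + 6*y*z^2 + y - 1, 2*y*z - 2*z^3 + 5)
At (3, 3, -2): (5, 65, 9).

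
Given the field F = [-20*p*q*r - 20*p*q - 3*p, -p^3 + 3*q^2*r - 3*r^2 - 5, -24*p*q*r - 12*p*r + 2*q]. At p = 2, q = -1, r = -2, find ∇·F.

∂F₁/∂p = -20*q*r - 20*q - 3
∂F₂/∂q = 6*q*r
∂F₃/∂r = -24*p*q - 12*p
∇·F = -24*p*q - 12*p - 14*q*r - 20*q - 3
At (2, -1, -2): 13.

13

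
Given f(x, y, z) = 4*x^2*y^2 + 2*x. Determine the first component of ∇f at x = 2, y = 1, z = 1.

18

(∇f)_1 = ∂f/∂x = 8*x*y^2 + 2
At (2, 1, 1): 18.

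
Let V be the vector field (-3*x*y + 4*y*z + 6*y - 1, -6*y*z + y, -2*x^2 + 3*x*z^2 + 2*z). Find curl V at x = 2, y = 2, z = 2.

(12, 4, -8)

(∇×V)₁ = ∂V₃/∂y − ∂V₂/∂z = 6*y
(∇×V)₂ = ∂V₁/∂z − ∂V₃/∂x = 4*x + 4*y - 3*z^2
(∇×V)₃ = ∂V₂/∂x − ∂V₁/∂y = 3*x - 4*z - 6
∇×V = (6*y, 4*x + 4*y - 3*z^2, 3*x - 4*z - 6)
At (2, 2, 2): (12, 4, -8).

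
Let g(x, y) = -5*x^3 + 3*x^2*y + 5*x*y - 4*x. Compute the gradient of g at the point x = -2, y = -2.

∂g/∂x = -15*x^2 + 6*x*y + 5*y - 4
∂g/∂y = 3*x^2 + 5*x
∇g = (-15*x^2 + 6*x*y + 5*y - 4, 3*x^2 + 5*x)
At (-2, -2): (-50, 2).

(-50, 2)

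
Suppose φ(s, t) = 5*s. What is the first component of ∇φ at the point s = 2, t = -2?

(∇φ)_1 = ∂φ/∂s = 5
At (2, -2): 5.

5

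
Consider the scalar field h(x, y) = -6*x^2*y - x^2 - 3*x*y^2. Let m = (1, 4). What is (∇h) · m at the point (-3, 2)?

-6

∂h/∂x = -12*x*y - 2*x - 3*y^2
∂h/∂y = -6*x^2 - 6*x*y
∇h at (-3, 2) = (66, -18)
∇h · m = (66)(1) + (-18)(4) = -6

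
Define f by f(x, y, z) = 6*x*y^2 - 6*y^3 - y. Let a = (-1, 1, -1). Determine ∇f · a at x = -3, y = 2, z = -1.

∂f/∂x = 6*y^2
∂f/∂y = 12*x*y - 18*y^2 - 1
∂f/∂z = 0
∇f at (-3, 2, -1) = (24, -145, 0)
∇f · a = (24)(-1) + (-145)(1) + (0)(-1) = -169

-169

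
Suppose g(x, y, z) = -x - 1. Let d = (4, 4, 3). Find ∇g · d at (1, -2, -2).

-4

∂g/∂x = -1
∂g/∂y = 0
∂g/∂z = 0
∇g at (1, -2, -2) = (-1, 0, 0)
∇g · d = (-1)(4) + (0)(4) + (0)(3) = -4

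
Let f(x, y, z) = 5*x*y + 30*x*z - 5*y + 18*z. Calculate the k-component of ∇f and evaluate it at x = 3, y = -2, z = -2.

108

(∇f)_3 = ∂f/∂z = 30*x + 18
At (3, -2, -2): 108.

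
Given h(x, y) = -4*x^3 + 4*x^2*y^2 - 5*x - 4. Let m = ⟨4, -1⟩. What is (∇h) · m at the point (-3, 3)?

-1532

∂h/∂x = -12*x^2 + 8*x*y^2 - 5
∂h/∂y = 8*x^2*y
∇h at (-3, 3) = (-329, 216)
∇h · m = (-329)(4) + (216)(-1) = -1532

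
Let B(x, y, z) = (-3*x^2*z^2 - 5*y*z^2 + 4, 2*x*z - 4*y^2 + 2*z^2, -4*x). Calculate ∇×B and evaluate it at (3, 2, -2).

(∇×B)₁ = ∂B₃/∂y − ∂B₂/∂z = -2*x - 4*z
(∇×B)₂ = ∂B₁/∂z − ∂B₃/∂x = -6*x^2*z - 10*y*z + 4
(∇×B)₃ = ∂B₂/∂x − ∂B₁/∂y = 5*z^2 + 2*z
∇×B = (-2*x - 4*z, -6*x^2*z - 10*y*z + 4, 5*z^2 + 2*z)
At (3, 2, -2): (2, 152, 16).

(2, 152, 16)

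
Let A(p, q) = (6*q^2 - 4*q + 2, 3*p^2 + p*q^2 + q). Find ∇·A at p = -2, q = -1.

∂A₁/∂p = 0
∂A₂/∂q = 2*p*q + 1
∇·A = 2*p*q + 1
At (-2, -1): 5.

5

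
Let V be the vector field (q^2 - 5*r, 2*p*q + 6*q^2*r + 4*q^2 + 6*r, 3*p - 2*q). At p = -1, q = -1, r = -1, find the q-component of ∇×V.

-8

(∇×V)_2 = ∂V₁/∂r − ∂V₃/∂p
= -5 − (3)
= -8
At (-1, -1, -1): -8.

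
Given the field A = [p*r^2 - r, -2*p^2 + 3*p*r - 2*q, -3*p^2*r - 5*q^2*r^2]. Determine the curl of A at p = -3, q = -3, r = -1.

(∇×A)₁ = ∂A₃/∂q − ∂A₂/∂r = -3*p - 10*q*r^2
(∇×A)₂ = ∂A₁/∂r − ∂A₃/∂p = 8*p*r - 1
(∇×A)₃ = ∂A₂/∂p − ∂A₁/∂q = -4*p + 3*r
∇×A = (-3*p - 10*q*r^2, 8*p*r - 1, -4*p + 3*r)
At (-3, -3, -1): (39, 23, 9).

(39, 23, 9)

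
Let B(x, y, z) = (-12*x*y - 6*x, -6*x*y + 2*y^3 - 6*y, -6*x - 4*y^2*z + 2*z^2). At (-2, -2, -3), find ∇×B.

(∇×B)₁ = ∂B₃/∂y − ∂B₂/∂z = -8*y*z
(∇×B)₂ = ∂B₁/∂z − ∂B₃/∂x = 6
(∇×B)₃ = ∂B₂/∂x − ∂B₁/∂y = 12*x - 6*y
∇×B = (-8*y*z, 6, 12*x - 6*y)
At (-2, -2, -3): (-48, 6, -12).

(-48, 6, -12)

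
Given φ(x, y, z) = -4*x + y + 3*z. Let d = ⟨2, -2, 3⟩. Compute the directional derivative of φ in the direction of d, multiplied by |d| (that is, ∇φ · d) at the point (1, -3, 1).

∂φ/∂x = -4
∂φ/∂y = 1
∂φ/∂z = 3
∇φ at (1, -3, 1) = (-4, 1, 3)
∇φ · d = (-4)(2) + (1)(-2) + (3)(3) = -1

-1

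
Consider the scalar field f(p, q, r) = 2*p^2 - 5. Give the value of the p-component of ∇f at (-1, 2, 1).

(∇f)_1 = ∂f/∂p = 4*p
At (-1, 2, 1): -4.

-4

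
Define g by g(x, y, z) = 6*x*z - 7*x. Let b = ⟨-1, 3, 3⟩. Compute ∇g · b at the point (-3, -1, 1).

-53

∂g/∂x = 6*z - 7
∂g/∂y = 0
∂g/∂z = 6*x
∇g at (-3, -1, 1) = (-1, 0, -18)
∇g · b = (-1)(-1) + (0)(3) + (-18)(3) = -53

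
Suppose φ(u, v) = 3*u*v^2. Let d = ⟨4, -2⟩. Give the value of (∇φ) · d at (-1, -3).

72

∂φ/∂u = 3*v^2
∂φ/∂v = 6*u*v
∇φ at (-1, -3) = (27, 18)
∇φ · d = (27)(4) + (18)(-2) = 72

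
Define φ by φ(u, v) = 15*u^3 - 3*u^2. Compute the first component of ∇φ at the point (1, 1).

(∇φ)_1 = ∂φ/∂u = 45*u^2 - 6*u
At (1, 1): 39.

39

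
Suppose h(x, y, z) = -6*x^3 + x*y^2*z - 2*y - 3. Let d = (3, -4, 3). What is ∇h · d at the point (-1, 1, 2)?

-27

∂h/∂x = -18*x^2 + y^2*z
∂h/∂y = 2*x*y*z - 2
∂h/∂z = x*y^2
∇h at (-1, 1, 2) = (-16, -6, -1)
∇h · d = (-16)(3) + (-6)(-4) + (-1)(3) = -27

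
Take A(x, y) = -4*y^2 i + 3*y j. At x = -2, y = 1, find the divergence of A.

3

∂A₁/∂x = 0
∂A₂/∂y = 3
∇·A = 3
At (-2, 1): 3.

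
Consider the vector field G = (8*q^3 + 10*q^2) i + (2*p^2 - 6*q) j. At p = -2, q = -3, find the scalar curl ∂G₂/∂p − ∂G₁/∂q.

-164

∂G₂/∂p = 4*p
∂G₁/∂q = 24*q^2 + 20*q
Scalar curl = 4*p - 24*q^2 - 20*q
At (-2, -3): -164.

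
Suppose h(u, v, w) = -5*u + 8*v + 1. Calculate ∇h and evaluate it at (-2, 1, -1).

(-5, 8, 0)

∂h/∂u = -5
∂h/∂v = 8
∂h/∂w = 0
∇h = (-5, 8, 0)
At (-2, 1, -1): (-5, 8, 0).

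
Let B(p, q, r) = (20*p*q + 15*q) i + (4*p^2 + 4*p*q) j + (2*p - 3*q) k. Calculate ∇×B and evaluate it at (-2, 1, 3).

(-3, -2, 13)

(∇×B)₁ = ∂B₃/∂q − ∂B₂/∂r = -3
(∇×B)₂ = ∂B₁/∂r − ∂B₃/∂p = -2
(∇×B)₃ = ∂B₂/∂p − ∂B₁/∂q = -12*p + 4*q - 15
∇×B = (-3, -2, -12*p + 4*q - 15)
At (-2, 1, 3): (-3, -2, 13).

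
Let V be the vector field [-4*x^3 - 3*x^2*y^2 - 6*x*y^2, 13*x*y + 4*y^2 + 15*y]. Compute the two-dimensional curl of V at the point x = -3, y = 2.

∂V₂/∂x = 13*y
∂V₁/∂y = -6*x^2*y - 12*x*y
Scalar curl = 6*x^2*y + 12*x*y + 13*y
At (-3, 2): 62.

62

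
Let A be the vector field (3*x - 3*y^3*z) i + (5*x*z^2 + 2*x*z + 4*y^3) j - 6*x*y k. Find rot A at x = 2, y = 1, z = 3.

(-76, 3, 78)

(∇×A)₁ = ∂A₃/∂y − ∂A₂/∂z = -10*x*z - 8*x
(∇×A)₂ = ∂A₁/∂z − ∂A₃/∂x = -3*y^3 + 6*y
(∇×A)₃ = ∂A₂/∂x − ∂A₁/∂y = 9*y^2*z + 5*z^2 + 2*z
∇×A = (-10*x*z - 8*x, -3*y^3 + 6*y, 9*y^2*z + 5*z^2 + 2*z)
At (2, 1, 3): (-76, 3, 78).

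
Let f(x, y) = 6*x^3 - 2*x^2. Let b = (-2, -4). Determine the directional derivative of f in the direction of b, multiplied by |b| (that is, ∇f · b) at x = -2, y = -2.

∂f/∂x = 18*x^2 - 4*x
∂f/∂y = 0
∇f at (-2, -2) = (80, 0)
∇f · b = (80)(-2) + (0)(-4) = -160

-160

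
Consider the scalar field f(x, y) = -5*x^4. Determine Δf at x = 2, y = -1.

-240

∂²f/∂x² = -60*x^2
∂²f/∂y² = 0
∇²f = -60*x^2
At (2, -1): -240.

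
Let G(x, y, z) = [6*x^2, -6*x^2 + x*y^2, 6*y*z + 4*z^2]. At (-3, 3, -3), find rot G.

(∇×G)₁ = ∂G₃/∂y − ∂G₂/∂z = 6*z
(∇×G)₂ = ∂G₁/∂z − ∂G₃/∂x = 0
(∇×G)₃ = ∂G₂/∂x − ∂G₁/∂y = -12*x + y^2
∇×G = (6*z, 0, -12*x + y^2)
At (-3, 3, -3): (-18, 0, 45).

(-18, 0, 45)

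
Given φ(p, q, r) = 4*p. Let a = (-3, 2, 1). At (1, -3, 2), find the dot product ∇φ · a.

∂φ/∂p = 4
∂φ/∂q = 0
∂φ/∂r = 0
∇φ at (1, -3, 2) = (4, 0, 0)
∇φ · a = (4)(-3) + (0)(2) + (0)(1) = -12

-12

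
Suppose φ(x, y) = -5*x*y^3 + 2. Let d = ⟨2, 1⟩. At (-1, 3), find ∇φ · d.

-135

∂φ/∂x = -5*y^3
∂φ/∂y = -15*x*y^2
∇φ at (-1, 3) = (-135, 135)
∇φ · d = (-135)(2) + (135)(1) = -135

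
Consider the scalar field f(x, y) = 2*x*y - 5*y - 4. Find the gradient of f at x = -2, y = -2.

(-4, -9)

∂f/∂x = 2*y
∂f/∂y = 2*x - 5
∇f = (2*y, 2*x - 5)
At (-2, -2): (-4, -9).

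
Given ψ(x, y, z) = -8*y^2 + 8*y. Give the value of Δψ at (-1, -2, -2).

-16

∂²ψ/∂x² = 0
∂²ψ/∂y² = -16
∂²ψ/∂z² = 0
∇²ψ = -16
At (-1, -2, -2): -16.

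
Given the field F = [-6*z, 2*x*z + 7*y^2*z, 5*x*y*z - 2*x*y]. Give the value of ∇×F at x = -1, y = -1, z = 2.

(-13, 2, 4)

(∇×F)₁ = ∂F₃/∂y − ∂F₂/∂z = 5*x*z - 4*x - 7*y^2
(∇×F)₂ = ∂F₁/∂z − ∂F₃/∂x = -5*y*z + 2*y - 6
(∇×F)₃ = ∂F₂/∂x − ∂F₁/∂y = 2*z
∇×F = (5*x*z - 4*x - 7*y^2, -5*y*z + 2*y - 6, 2*z)
At (-1, -1, 2): (-13, 2, 4).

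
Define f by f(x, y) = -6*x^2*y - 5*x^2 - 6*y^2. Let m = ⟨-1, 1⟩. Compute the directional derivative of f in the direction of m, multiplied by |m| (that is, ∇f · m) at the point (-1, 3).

∂f/∂x = -12*x*y - 10*x
∂f/∂y = -6*x^2 - 12*y
∇f at (-1, 3) = (46, -42)
∇f · m = (46)(-1) + (-42)(1) = -88

-88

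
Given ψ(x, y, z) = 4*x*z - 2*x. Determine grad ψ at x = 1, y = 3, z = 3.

∂ψ/∂x = 4*z - 2
∂ψ/∂y = 0
∂ψ/∂z = 4*x
∇ψ = (4*z - 2, 0, 4*x)
At (1, 3, 3): (10, 0, 4).

(10, 0, 4)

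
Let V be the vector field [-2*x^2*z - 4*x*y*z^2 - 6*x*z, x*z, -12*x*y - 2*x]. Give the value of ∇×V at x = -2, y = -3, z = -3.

(∇×V)₁ = ∂V₃/∂y − ∂V₂/∂z = -13*x
(∇×V)₂ = ∂V₁/∂z − ∂V₃/∂x = -2*x^2 - 8*x*y*z - 6*x + 12*y + 2
(∇×V)₃ = ∂V₂/∂x − ∂V₁/∂y = 4*x*z^2 + z
∇×V = (-13*x, -2*x^2 - 8*x*y*z - 6*x + 12*y + 2, 4*x*z^2 + z)
At (-2, -3, -3): (26, 114, -75).

(26, 114, -75)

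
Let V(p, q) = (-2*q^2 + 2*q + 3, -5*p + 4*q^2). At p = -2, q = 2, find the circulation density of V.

1

∂V₂/∂p = -5
∂V₁/∂q = -4*q + 2
Scalar curl = 4*q - 7
At (-2, 2): 1.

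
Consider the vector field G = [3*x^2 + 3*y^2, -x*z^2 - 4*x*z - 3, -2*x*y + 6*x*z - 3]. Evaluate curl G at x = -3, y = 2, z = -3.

(12, 22, -9)

(∇×G)₁ = ∂G₃/∂y − ∂G₂/∂z = 2*x*z + 2*x
(∇×G)₂ = ∂G₁/∂z − ∂G₃/∂x = 2*y - 6*z
(∇×G)₃ = ∂G₂/∂x − ∂G₁/∂y = -6*y - z^2 - 4*z
∇×G = (2*x*z + 2*x, 2*y - 6*z, -6*y - z^2 - 4*z)
At (-3, 2, -3): (12, 22, -9).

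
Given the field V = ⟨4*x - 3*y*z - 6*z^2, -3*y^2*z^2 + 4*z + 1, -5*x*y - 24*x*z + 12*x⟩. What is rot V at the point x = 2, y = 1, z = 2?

(∇×V)₁ = ∂V₃/∂y − ∂V₂/∂z = -5*x + 6*y^2*z - 4
(∇×V)₂ = ∂V₁/∂z − ∂V₃/∂x = 2*y + 12*z - 12
(∇×V)₃ = ∂V₂/∂x − ∂V₁/∂y = 3*z
∇×V = (-5*x + 6*y^2*z - 4, 2*y + 12*z - 12, 3*z)
At (2, 1, 2): (-2, 14, 6).

(-2, 14, 6)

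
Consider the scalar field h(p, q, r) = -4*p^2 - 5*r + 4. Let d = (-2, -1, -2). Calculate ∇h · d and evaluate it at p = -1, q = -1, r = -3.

-6

∂h/∂p = -8*p
∂h/∂q = 0
∂h/∂r = -5
∇h at (-1, -1, -3) = (8, 0, -5)
∇h · d = (8)(-2) + (0)(-1) + (-5)(-2) = -6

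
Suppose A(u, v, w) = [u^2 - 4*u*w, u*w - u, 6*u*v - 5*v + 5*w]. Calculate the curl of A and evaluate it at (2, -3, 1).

(∇×A)₁ = ∂A₃/∂v − ∂A₂/∂w = 5*u - 5
(∇×A)₂ = ∂A₁/∂w − ∂A₃/∂u = -4*u - 6*v
(∇×A)₃ = ∂A₂/∂u − ∂A₁/∂v = w - 1
∇×A = (5*u - 5, -4*u - 6*v, w - 1)
At (2, -3, 1): (5, 10, 0).

(5, 10, 0)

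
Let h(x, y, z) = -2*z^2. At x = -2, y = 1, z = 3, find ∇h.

∂h/∂x = 0
∂h/∂y = 0
∂h/∂z = -4*z
∇h = (0, 0, -4*z)
At (-2, 1, 3): (0, 0, -12).

(0, 0, -12)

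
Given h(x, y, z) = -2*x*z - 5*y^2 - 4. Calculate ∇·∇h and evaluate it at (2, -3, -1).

-10

∂²h/∂x² = 0
∂²h/∂y² = -10
∂²h/∂z² = 0
∇²h = -10
At (2, -3, -1): -10.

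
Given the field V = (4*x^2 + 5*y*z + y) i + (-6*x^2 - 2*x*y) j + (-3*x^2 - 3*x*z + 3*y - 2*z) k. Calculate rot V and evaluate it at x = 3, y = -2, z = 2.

(3, 14, -43)

(∇×V)₁ = ∂V₃/∂y − ∂V₂/∂z = 3
(∇×V)₂ = ∂V₁/∂z − ∂V₃/∂x = 6*x + 5*y + 3*z
(∇×V)₃ = ∂V₂/∂x − ∂V₁/∂y = -12*x - 2*y - 5*z - 1
∇×V = (3, 6*x + 5*y + 3*z, -12*x - 2*y - 5*z - 1)
At (3, -2, 2): (3, 14, -43).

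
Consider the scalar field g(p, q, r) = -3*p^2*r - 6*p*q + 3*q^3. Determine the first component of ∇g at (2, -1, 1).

(∇g)_1 = ∂g/∂p = -6*p*r - 6*q
At (2, -1, 1): -6.

-6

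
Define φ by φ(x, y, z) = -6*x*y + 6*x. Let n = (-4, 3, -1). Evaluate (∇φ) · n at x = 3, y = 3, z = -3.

-6

∂φ/∂x = -6*y + 6
∂φ/∂y = -6*x
∂φ/∂z = 0
∇φ at (3, 3, -3) = (-12, -18, 0)
∇φ · n = (-12)(-4) + (-18)(3) + (0)(-1) = -6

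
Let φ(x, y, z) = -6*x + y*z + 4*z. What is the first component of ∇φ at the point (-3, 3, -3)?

-6

(∇φ)_1 = ∂φ/∂x = -6
At (-3, 3, -3): -6.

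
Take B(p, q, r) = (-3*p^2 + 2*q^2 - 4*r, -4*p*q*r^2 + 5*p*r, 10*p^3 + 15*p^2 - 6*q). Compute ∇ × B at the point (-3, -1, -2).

(-39, -184, 10)

(∇×B)₁ = ∂B₃/∂q − ∂B₂/∂r = 8*p*q*r - 5*p - 6
(∇×B)₂ = ∂B₁/∂r − ∂B₃/∂p = -30*p^2 - 30*p - 4
(∇×B)₃ = ∂B₂/∂p − ∂B₁/∂q = -4*q*r^2 - 4*q + 5*r
∇×B = (8*p*q*r - 5*p - 6, -30*p^2 - 30*p - 4, -4*q*r^2 - 4*q + 5*r)
At (-3, -1, -2): (-39, -184, 10).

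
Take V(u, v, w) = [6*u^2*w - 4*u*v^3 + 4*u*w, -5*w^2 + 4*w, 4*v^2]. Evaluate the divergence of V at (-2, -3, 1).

88

∂V₁/∂u = 12*u*w - 4*v^3 + 4*w
∂V₂/∂v = 0
∂V₃/∂w = 0
∇·V = 12*u*w - 4*v^3 + 4*w
At (-2, -3, 1): 88.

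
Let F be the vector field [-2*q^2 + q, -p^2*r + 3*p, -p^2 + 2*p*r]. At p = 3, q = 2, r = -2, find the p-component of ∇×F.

(∇×F)_1 = ∂F₃/∂q − ∂F₂/∂r
= 0 − (-p^2)
= p^2
At (3, 2, -2): 9.

9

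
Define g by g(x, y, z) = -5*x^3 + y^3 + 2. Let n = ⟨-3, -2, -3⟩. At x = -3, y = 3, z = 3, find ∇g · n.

351

∂g/∂x = -15*x^2
∂g/∂y = 3*y^2
∂g/∂z = 0
∇g at (-3, 3, 3) = (-135, 27, 0)
∇g · n = (-135)(-3) + (27)(-2) + (0)(-3) = 351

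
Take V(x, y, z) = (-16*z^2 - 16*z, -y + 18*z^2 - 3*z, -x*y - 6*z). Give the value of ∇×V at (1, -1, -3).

(110, 79, 0)

(∇×V)₁ = ∂V₃/∂y − ∂V₂/∂z = -x - 36*z + 3
(∇×V)₂ = ∂V₁/∂z − ∂V₃/∂x = y - 32*z - 16
(∇×V)₃ = ∂V₂/∂x − ∂V₁/∂y = 0
∇×V = (-x - 36*z + 3, y - 32*z - 16, 0)
At (1, -1, -3): (110, 79, 0).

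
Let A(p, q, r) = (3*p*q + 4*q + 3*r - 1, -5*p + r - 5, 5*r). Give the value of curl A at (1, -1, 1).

(∇×A)₁ = ∂A₃/∂q − ∂A₂/∂r = -1
(∇×A)₂ = ∂A₁/∂r − ∂A₃/∂p = 3
(∇×A)₃ = ∂A₂/∂p − ∂A₁/∂q = -3*p - 9
∇×A = (-1, 3, -3*p - 9)
At (1, -1, 1): (-1, 3, -12).

(-1, 3, -12)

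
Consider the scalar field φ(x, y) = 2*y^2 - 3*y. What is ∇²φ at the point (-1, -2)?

∂²φ/∂x² = 0
∂²φ/∂y² = 4
∇²φ = 4
At (-1, -2): 4.

4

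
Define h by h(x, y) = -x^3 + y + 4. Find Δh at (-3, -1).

18

∂²h/∂x² = -6*x
∂²h/∂y² = 0
∇²h = -6*x
At (-3, -1): 18.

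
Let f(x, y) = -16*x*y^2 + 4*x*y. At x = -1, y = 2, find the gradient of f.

(-56, 60)

∂f/∂x = -16*y^2 + 4*y
∂f/∂y = -32*x*y + 4*x
∇f = (-16*y^2 + 4*y, -32*x*y + 4*x)
At (-1, 2): (-56, 60).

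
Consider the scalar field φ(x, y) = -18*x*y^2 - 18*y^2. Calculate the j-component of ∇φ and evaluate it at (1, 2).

(∇φ)_2 = ∂φ/∂y = -36*x*y - 36*y
At (1, 2): -144.

-144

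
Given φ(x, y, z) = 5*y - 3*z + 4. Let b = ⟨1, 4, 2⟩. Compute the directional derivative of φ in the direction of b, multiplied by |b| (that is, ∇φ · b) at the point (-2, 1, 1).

14

∂φ/∂x = 0
∂φ/∂y = 5
∂φ/∂z = -3
∇φ at (-2, 1, 1) = (0, 5, -3)
∇φ · b = (0)(1) + (5)(4) + (-3)(2) = 14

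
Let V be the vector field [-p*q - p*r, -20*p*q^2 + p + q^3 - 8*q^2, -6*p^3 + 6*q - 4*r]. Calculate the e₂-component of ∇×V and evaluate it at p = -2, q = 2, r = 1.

(∇×V)_2 = ∂V₁/∂r − ∂V₃/∂p
= -p − (-18*p^2)
= 18*p^2 - p
At (-2, 2, 1): 74.

74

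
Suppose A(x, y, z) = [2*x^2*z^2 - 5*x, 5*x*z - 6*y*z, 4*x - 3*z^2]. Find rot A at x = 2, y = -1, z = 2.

(-16, 28, 10)

(∇×A)₁ = ∂A₃/∂y − ∂A₂/∂z = -5*x + 6*y
(∇×A)₂ = ∂A₁/∂z − ∂A₃/∂x = 4*x^2*z - 4
(∇×A)₃ = ∂A₂/∂x − ∂A₁/∂y = 5*z
∇×A = (-5*x + 6*y, 4*x^2*z - 4, 5*z)
At (2, -1, 2): (-16, 28, 10).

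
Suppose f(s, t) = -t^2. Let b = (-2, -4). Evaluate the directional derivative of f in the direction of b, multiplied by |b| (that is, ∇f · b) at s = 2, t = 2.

16

∂f/∂s = 0
∂f/∂t = -2*t
∇f at (2, 2) = (0, -4)
∇f · b = (0)(-2) + (-4)(-4) = 16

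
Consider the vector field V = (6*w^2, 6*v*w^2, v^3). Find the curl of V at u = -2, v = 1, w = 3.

(∇×V)₁ = ∂V₃/∂v − ∂V₂/∂w = 3*v^2 - 12*v*w
(∇×V)₂ = ∂V₁/∂w − ∂V₃/∂u = 12*w
(∇×V)₃ = ∂V₂/∂u − ∂V₁/∂v = 0
∇×V = (3*v^2 - 12*v*w, 12*w, 0)
At (-2, 1, 3): (-33, 36, 0).

(-33, 36, 0)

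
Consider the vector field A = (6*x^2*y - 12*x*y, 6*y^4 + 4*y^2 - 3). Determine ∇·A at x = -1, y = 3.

600

∂A₁/∂x = 12*x*y - 12*y
∂A₂/∂y = 24*y^3 + 8*y
∇·A = 12*x*y + 24*y^3 - 4*y
At (-1, 3): 600.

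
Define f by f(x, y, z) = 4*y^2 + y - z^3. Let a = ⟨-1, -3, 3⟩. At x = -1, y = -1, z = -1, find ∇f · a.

12

∂f/∂x = 0
∂f/∂y = 8*y + 1
∂f/∂z = -3*z^2
∇f at (-1, -1, -1) = (0, -7, -3)
∇f · a = (0)(-1) + (-7)(-3) + (-3)(3) = 12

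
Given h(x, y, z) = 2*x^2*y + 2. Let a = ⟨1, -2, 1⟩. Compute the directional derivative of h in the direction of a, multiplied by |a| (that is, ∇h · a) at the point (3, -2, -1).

∂h/∂x = 4*x*y
∂h/∂y = 2*x^2
∂h/∂z = 0
∇h at (3, -2, -1) = (-24, 18, 0)
∇h · a = (-24)(1) + (18)(-2) + (0)(1) = -60

-60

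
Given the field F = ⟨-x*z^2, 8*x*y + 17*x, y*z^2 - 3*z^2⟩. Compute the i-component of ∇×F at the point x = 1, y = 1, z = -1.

(∇×F)_1 = ∂F₃/∂y − ∂F₂/∂z
= z^2 − (0)
= z^2
At (1, 1, -1): 1.

1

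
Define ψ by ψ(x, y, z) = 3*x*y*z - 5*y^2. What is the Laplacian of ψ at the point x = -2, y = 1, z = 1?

-10

∂²ψ/∂x² = 0
∂²ψ/∂y² = -10
∂²ψ/∂z² = 0
∇²ψ = -10
At (-2, 1, 1): -10.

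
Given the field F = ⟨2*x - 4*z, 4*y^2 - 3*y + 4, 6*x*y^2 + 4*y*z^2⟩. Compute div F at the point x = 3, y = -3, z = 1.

∂F₁/∂x = 2
∂F₂/∂y = 8*y - 3
∂F₃/∂z = 8*y*z
∇·F = 8*y*z + 8*y - 1
At (3, -3, 1): -49.

-49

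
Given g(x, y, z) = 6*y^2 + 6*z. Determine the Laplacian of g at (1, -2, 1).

12

∂²g/∂x² = 0
∂²g/∂y² = 12
∂²g/∂z² = 0
∇²g = 12
At (1, -2, 1): 12.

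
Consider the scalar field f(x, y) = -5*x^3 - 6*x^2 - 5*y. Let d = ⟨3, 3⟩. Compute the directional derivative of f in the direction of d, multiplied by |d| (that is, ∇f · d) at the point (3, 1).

-528

∂f/∂x = -15*x^2 - 12*x
∂f/∂y = -5
∇f at (3, 1) = (-171, -5)
∇f · d = (-171)(3) + (-5)(3) = -528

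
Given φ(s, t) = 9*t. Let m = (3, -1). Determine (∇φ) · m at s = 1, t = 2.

-9

∂φ/∂s = 0
∂φ/∂t = 9
∇φ at (1, 2) = (0, 9)
∇φ · m = (0)(3) + (9)(-1) = -9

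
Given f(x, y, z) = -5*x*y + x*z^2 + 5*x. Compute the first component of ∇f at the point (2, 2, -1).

-4

(∇f)_1 = ∂f/∂x = -5*y + z^2 + 5
At (2, 2, -1): -4.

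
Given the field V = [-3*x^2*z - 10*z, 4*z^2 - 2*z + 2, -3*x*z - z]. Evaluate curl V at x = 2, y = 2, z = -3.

(∇×V)₁ = ∂V₃/∂y − ∂V₂/∂z = -8*z + 2
(∇×V)₂ = ∂V₁/∂z − ∂V₃/∂x = -3*x^2 + 3*z - 10
(∇×V)₃ = ∂V₂/∂x − ∂V₁/∂y = 0
∇×V = (-8*z + 2, -3*x^2 + 3*z - 10, 0)
At (2, 2, -3): (26, -31, 0).

(26, -31, 0)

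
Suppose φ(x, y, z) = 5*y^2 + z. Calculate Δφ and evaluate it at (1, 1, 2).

∂²φ/∂x² = 0
∂²φ/∂y² = 10
∂²φ/∂z² = 0
∇²φ = 10
At (1, 1, 2): 10.

10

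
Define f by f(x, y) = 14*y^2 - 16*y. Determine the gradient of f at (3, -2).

∂f/∂x = 0
∂f/∂y = 28*y - 16
∇f = (0, 28*y - 16)
At (3, -2): (0, -72).

(0, -72)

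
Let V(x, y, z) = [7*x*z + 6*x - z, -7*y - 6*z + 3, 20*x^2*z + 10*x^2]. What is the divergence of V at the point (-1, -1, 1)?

∂V₁/∂x = 7*z + 6
∂V₂/∂y = -7
∂V₃/∂z = 20*x^2
∇·V = 20*x^2 + 7*z - 1
At (-1, -1, 1): 26.

26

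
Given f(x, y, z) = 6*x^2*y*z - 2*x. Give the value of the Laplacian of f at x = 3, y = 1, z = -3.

-36

∂²f/∂x² = 12*y*z
∂²f/∂y² = 0
∂²f/∂z² = 0
∇²f = 12*y*z
At (3, 1, -3): -36.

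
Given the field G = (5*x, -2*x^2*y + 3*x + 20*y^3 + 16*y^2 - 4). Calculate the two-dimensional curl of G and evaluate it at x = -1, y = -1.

-1

∂G₂/∂x = -4*x*y + 3
∂G₁/∂y = 0
Scalar curl = -4*x*y + 3
At (-1, -1): -1.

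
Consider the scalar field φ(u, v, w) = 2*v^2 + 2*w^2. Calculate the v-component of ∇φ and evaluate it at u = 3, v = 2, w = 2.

(∇φ)_2 = ∂φ/∂v = 4*v
At (3, 2, 2): 8.

8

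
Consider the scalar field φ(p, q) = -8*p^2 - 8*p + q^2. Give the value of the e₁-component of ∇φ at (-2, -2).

(∇φ)_1 = ∂φ/∂p = -16*p - 8
At (-2, -2): 24.

24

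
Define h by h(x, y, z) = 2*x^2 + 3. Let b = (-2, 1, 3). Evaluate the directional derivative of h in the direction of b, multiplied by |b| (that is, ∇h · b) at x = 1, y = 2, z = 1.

∂h/∂x = 4*x
∂h/∂y = 0
∂h/∂z = 0
∇h at (1, 2, 1) = (4, 0, 0)
∇h · b = (4)(-2) + (0)(1) + (0)(3) = -8

-8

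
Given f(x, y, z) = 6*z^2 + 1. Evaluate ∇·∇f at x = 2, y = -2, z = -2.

12

∂²f/∂x² = 0
∂²f/∂y² = 0
∂²f/∂z² = 12
∇²f = 12
At (2, -2, -2): 12.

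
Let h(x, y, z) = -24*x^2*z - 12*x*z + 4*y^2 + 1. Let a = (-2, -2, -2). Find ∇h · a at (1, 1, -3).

∂h/∂x = -48*x*z - 12*z
∂h/∂y = 8*y
∂h/∂z = -24*x^2 - 12*x
∇h at (1, 1, -3) = (180, 8, -36)
∇h · a = (180)(-2) + (8)(-2) + (-36)(-2) = -304

-304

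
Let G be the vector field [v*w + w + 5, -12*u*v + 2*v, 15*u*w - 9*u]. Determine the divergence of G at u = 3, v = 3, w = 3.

11

∂G₁/∂u = 0
∂G₂/∂v = -12*u + 2
∂G₃/∂w = 15*u
∇·G = 3*u + 2
At (3, 3, 3): 11.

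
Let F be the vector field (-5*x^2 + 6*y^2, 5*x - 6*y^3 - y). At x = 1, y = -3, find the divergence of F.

-173

∂F₁/∂x = -10*x
∂F₂/∂y = -18*y^2 - 1
∇·F = -10*x - 18*y^2 - 1
At (1, -3): -173.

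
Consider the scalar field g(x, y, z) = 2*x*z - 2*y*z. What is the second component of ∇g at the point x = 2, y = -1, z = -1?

2

(∇g)_2 = ∂g/∂y = -2*z
At (2, -1, -1): 2.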